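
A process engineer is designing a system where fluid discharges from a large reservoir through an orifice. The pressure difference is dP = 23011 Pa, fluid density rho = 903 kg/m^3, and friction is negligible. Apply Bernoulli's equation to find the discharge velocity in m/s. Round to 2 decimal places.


v = sqrt(2*dP/rho)
v = sqrt(2*23011/903)
v = sqrt(50.96567)
v = 7.14 m/s


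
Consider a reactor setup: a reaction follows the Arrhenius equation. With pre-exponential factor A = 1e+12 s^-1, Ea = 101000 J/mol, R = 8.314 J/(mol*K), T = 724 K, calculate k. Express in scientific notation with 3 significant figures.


k = A * exp(-Ea/(R*T))
k = 1e+12 * exp(-101000 / (8.314 * 724))
k = 1e+12 * exp(-16.779259)
k = 5.16e+04


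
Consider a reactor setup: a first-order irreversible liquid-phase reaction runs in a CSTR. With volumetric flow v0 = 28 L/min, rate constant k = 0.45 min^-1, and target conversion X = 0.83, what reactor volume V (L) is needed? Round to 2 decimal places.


V = v0 * X / (k * (1 - X))
V = 28 * 0.83 / (0.45 * (1 - 0.83))
V = 23.24 / (0.45 * 0.17)
V = 23.24 / 0.0765
V = 303.79 L


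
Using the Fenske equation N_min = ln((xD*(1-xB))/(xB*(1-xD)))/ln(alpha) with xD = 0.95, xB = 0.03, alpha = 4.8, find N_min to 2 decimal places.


N_min = ln((xD*(1-xB))/(xB*(1-xD))) / ln(alpha)
Numerator inside ln: 0.9215 / 0.0015 = 614.333333
ln(614.333333) = 6.420538
ln(alpha) = ln(4.8) = 1.568616
N_min = 6.420538 / 1.568616 = 4.09


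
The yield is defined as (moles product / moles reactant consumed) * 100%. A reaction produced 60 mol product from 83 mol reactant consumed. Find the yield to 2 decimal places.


Yield = (moles product / moles consumed) * 100%
Yield = (60 / 83) * 100
Yield = 0.7229 * 100
Yield = 72.29%


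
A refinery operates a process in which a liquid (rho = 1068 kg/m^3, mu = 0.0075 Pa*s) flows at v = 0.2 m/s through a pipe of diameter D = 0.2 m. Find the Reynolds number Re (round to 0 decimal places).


Re = rho * v * D / mu
Re = 1068 * 0.2 * 0.2 / 0.0075
Re = 42.72 / 0.0075
Re = 5696


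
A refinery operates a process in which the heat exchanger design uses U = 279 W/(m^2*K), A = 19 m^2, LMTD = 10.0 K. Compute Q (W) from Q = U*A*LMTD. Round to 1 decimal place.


Q = U * A * LMTD
Q = 279 * 19 * 10.0
Q = 53010.0 W


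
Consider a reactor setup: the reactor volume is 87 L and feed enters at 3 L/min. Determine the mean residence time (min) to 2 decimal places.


tau = V / v0
tau = 87 / 3
tau = 29.00 min


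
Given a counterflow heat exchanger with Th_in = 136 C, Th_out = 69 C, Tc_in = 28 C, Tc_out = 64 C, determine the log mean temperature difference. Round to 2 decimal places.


dT1 = Th_in - Tc_out = 136 - 64 = 72
dT2 = Th_out - Tc_in = 69 - 28 = 41
LMTD = (dT1 - dT2) / ln(dT1/dT2)
LMTD = (72 - 41) / ln(72/41)
LMTD = 55.05 K


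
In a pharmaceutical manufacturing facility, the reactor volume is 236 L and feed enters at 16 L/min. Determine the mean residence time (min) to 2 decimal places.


tau = V / v0
tau = 236 / 16
tau = 14.75 min


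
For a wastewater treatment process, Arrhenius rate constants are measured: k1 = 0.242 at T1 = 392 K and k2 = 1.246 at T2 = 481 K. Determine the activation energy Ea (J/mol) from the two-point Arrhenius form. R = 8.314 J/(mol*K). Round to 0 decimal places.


Ea = R * ln(k2/k1) / (1/T1 - 1/T2)
ln(k2/k1) = ln(1.246/0.242) = 1.638756
1/T1 - 1/T2 = 1/392 - 1/481 = 0.000472018329
Ea = 8.314 * 1.638756 / 0.000472018329
Ea = 28865 J/mol


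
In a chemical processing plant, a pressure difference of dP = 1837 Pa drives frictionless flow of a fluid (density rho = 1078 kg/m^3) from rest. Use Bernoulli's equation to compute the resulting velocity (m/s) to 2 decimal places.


v = sqrt(2*dP/rho)
v = sqrt(2*1837/1078)
v = sqrt(3.408163)
v = 1.85 m/s


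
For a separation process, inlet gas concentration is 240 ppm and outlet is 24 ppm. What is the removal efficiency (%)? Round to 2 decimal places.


Efficiency = (G_in - G_out) / G_in * 100%
Efficiency = (240 - 24) / 240 * 100
Efficiency = 216 / 240 * 100
Efficiency = 90.00%


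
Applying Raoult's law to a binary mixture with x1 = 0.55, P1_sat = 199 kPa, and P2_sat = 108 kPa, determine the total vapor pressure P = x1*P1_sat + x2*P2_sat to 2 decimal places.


P = x1*P1_sat + x2*P2_sat
x2 = 1 - x1 = 1 - 0.55 = 0.45
P = 0.55*199 + 0.45*108
P = 109.45 + 48.6
P = 158.05 kPa


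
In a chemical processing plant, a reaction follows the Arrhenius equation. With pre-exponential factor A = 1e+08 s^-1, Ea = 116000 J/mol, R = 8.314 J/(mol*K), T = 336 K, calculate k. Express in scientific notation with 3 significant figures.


k = A * exp(-Ea/(R*T))
k = 1e+08 * exp(-116000 / (8.314 * 336))
k = 1e+08 * exp(-41.524909)
k = 9.25e-11


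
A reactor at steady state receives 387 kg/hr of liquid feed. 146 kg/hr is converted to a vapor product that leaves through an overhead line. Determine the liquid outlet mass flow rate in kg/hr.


Steady-state mass balance on the main outlet: F_out = F_in - F_removed
F_out = 387 - 146
F_out = 241 kg/hr


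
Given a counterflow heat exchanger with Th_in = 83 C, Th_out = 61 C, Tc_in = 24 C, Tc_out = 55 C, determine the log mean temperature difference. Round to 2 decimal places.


dT1 = Th_in - Tc_out = 83 - 55 = 28
dT2 = Th_out - Tc_in = 61 - 24 = 37
LMTD = (dT1 - dT2) / ln(dT1/dT2)
LMTD = (28 - 37) / ln(28/37)
LMTD = 32.29 K


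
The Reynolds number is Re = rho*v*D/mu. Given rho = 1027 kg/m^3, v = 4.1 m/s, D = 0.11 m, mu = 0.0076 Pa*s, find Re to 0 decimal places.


Re = rho * v * D / mu
Re = 1027 * 4.1 * 0.11 / 0.0076
Re = 463.177 / 0.0076
Re = 60944


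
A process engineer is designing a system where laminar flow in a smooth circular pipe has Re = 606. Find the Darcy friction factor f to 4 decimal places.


f = 64 / Re
f = 64 / 606
f = 0.1056


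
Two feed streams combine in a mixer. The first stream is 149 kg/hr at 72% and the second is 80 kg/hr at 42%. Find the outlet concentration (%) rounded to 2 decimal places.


Mass balance on solute: F1*x1 + F2*x2 = F3*x3
F3 = F1 + F2 = 149 + 80 = 229 kg/hr
x3 = (F1*x1 + F2*x2)/F3
x3 = (149*0.72 + 80*0.42) / 229
x3 = 61.52%


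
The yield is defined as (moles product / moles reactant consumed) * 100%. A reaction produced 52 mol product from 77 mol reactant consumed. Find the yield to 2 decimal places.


Yield = (moles product / moles consumed) * 100%
Yield = (52 / 77) * 100
Yield = 0.6753 * 100
Yield = 67.53%


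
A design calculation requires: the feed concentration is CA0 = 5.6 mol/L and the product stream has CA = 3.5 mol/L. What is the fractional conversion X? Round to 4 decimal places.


X = (CA0 - CA) / CA0
X = (5.6 - 3.5) / 5.6
X = 2.1 / 5.6
X = 0.3750


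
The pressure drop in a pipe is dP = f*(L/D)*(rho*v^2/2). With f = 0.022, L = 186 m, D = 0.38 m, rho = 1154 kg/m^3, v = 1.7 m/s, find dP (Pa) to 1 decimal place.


dP = f * (L/D) * (rho*v^2/2)
dP = 0.022 * (186/0.38) * (1154*1.7^2/2)
L/D = 489.47368421
rho*v^2/2 = 1154*2.89/2 = 1667.53
dP = 0.022 * 489.47368421 * 1667.53
dP = 17956.7 Pa


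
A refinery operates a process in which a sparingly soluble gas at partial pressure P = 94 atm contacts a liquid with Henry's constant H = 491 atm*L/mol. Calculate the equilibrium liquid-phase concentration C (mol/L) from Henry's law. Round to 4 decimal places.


C = P / H
C = 94 / 491
C = 0.1914 mol/L


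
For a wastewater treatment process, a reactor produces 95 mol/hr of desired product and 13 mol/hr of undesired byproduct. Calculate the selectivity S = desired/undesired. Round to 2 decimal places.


S = desired product rate / undesired product rate
S = 95 / 13
S = 7.31


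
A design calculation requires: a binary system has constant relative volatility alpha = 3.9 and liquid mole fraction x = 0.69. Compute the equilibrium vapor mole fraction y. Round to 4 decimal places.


y = alpha*x / (1 + (alpha-1)*x)
y = 3.9*0.69 / (1 + (3.9-1)*0.69)
y = 2.691 / (1 + 2.001)
y = 2.691 / 3.001
y = 0.8967


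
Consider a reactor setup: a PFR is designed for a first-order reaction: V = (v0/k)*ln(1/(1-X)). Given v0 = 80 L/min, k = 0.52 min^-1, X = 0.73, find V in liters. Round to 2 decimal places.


V = (v0/k) * ln(1/(1-X))
V = (80/0.52) * ln(1/(1-0.73))
V = 153.846154 * ln(3.703704)
V = 153.846154 * 1.309333
V = 201.44 L


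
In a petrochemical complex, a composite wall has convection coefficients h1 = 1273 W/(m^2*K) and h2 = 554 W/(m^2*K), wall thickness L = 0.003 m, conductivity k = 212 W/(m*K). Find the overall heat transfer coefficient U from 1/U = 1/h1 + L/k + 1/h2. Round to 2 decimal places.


1/U = 1/h1 + L/k + 1/h2
1/U = 1/1273 + 0.003/212 + 1/554
1/U = 0.000785546 + 1.41509e-05 + 0.0018050542
1/U = 0.0026047511
U = 383.91 W/(m^2*K)


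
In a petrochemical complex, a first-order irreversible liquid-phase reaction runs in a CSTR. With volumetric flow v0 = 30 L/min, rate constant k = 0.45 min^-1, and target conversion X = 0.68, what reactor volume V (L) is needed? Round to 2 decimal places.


V = v0 * X / (k * (1 - X))
V = 30 * 0.68 / (0.45 * (1 - 0.68))
V = 20.4 / (0.45 * 0.32)
V = 20.4 / 0.144
V = 141.67 L


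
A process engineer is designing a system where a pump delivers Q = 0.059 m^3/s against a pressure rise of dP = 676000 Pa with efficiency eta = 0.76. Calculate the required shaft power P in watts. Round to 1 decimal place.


P = Q * dP / eta
P = 0.059 * 676000 / 0.76
P = 39884.0 / 0.76
P = 52478.9 W


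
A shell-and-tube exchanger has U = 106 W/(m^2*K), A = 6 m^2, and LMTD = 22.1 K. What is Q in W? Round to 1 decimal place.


Q = U * A * LMTD
Q = 106 * 6 * 22.1
Q = 14055.6 W


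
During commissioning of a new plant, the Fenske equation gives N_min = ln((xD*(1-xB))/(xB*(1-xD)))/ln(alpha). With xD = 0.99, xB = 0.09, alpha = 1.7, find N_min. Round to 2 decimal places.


N_min = ln((xD*(1-xB))/(xB*(1-xD))) / ln(alpha)
Numerator inside ln: 0.9009 / 0.0009 = 1001.0
ln(1001.0) = 6.908755
ln(alpha) = ln(1.7) = 0.530628
N_min = 6.908755 / 0.530628 = 13.02


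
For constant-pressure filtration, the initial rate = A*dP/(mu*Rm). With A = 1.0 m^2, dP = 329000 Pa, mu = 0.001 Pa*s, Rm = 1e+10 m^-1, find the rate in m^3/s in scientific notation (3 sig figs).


rate = A * dP / (mu * Rm)
rate = 1.0 * 329000 / (0.001 * 1e+10)
rate = 329000.0 / 1.000e+07
rate = 3.29e-02 m^3/s


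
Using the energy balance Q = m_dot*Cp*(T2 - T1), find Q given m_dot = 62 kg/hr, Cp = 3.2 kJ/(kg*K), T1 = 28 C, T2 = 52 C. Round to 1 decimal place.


Q = m_dot * Cp * (T2 - T1)
Q = 62 * 3.2 * (52 - 28)
Q = 62 * 3.2 * 24
Q = 4761.6 kJ/hr


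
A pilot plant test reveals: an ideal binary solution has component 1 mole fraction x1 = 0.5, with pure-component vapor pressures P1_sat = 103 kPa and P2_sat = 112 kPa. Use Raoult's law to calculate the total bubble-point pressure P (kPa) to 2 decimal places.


P = x1*P1_sat + x2*P2_sat
x2 = 1 - x1 = 1 - 0.5 = 0.5
P = 0.5*103 + 0.5*112
P = 51.5 + 56.0
P = 107.50 kPa


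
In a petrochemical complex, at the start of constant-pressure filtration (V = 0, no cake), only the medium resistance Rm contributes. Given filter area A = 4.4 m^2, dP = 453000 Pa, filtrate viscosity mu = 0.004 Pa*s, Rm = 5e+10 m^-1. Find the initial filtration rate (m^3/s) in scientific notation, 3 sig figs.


rate = A * dP / (mu * Rm)
rate = 4.4 * 453000 / (0.004 * 5e+10)
rate = 1993200.0 / 2.000e+08
rate = 9.97e-03 m^3/s


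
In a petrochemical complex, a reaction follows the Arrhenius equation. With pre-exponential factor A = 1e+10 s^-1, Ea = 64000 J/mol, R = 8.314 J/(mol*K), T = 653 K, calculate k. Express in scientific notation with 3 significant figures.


k = A * exp(-Ea/(R*T))
k = 1e+10 * exp(-64000 / (8.314 * 653))
k = 1e+10 * exp(-11.788452)
k = 7.59e+04


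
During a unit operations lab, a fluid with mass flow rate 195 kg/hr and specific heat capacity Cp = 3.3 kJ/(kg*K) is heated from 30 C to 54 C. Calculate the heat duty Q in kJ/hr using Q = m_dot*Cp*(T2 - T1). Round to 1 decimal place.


Q = m_dot * Cp * (T2 - T1)
Q = 195 * 3.3 * (54 - 30)
Q = 195 * 3.3 * 24
Q = 15444.0 kJ/hr


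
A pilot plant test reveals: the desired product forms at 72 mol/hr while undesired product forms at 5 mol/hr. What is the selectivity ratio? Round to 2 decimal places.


S = desired product rate / undesired product rate
S = 72 / 5
S = 14.40


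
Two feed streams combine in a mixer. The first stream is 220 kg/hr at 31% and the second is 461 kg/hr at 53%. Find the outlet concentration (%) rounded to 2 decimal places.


Mass balance on solute: F1*x1 + F2*x2 = F3*x3
F3 = F1 + F2 = 220 + 461 = 681 kg/hr
x3 = (F1*x1 + F2*x2)/F3
x3 = (220*0.31 + 461*0.53) / 681
x3 = 45.89%


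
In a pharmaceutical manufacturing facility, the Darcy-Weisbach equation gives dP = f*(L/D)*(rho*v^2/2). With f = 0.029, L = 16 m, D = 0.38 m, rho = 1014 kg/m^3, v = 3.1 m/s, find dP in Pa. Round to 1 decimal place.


dP = f * (L/D) * (rho*v^2/2)
dP = 0.029 * (16/0.38) * (1014*3.1^2/2)
L/D = 42.10526316
rho*v^2/2 = 1014*9.61/2 = 4872.27
dP = 0.029 * 42.10526316 * 4872.27
dP = 5949.3 Pa


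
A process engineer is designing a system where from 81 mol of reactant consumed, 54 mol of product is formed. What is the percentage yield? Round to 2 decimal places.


Yield = (moles product / moles consumed) * 100%
Yield = (54 / 81) * 100
Yield = 0.6667 * 100
Yield = 66.67%


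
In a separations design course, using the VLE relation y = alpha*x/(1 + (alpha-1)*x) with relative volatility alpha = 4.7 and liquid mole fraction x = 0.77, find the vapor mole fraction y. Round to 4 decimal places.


y = alpha*x / (1 + (alpha-1)*x)
y = 4.7*0.77 / (1 + (4.7-1)*0.77)
y = 3.619 / (1 + 2.849)
y = 3.619 / 3.849
y = 0.9402


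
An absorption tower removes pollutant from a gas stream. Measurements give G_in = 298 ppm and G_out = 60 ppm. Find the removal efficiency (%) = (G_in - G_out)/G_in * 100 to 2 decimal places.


Efficiency = (G_in - G_out) / G_in * 100%
Efficiency = (298 - 60) / 298 * 100
Efficiency = 238 / 298 * 100
Efficiency = 79.87%


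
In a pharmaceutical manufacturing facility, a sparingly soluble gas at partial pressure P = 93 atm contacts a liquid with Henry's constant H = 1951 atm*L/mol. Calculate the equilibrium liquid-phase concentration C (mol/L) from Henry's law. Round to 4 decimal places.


C = P / H
C = 93 / 1951
C = 0.0477 mol/L


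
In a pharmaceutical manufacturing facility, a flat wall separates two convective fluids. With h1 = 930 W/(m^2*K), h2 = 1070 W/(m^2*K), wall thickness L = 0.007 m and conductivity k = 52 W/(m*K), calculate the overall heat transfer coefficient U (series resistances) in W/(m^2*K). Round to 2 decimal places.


1/U = 1/h1 + L/k + 1/h2
1/U = 1/930 + 0.007/52 + 1/1070
1/U = 0.0010752688 + 0.0001346154 + 0.0009345794
1/U = 0.0021444636
U = 466.32 W/(m^2*K)


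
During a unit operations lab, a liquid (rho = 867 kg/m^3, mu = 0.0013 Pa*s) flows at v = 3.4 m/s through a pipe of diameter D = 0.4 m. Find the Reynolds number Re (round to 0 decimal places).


Re = rho * v * D / mu
Re = 867 * 3.4 * 0.4 / 0.0013
Re = 1179.12 / 0.0013
Re = 907015


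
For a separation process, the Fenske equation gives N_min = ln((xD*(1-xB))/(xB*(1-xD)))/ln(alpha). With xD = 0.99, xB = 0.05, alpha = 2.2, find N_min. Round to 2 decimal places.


N_min = ln((xD*(1-xB))/(xB*(1-xD))) / ln(alpha)
Numerator inside ln: 0.9405 / 0.0005 = 1881.0
ln(1881.0) = 7.539559
ln(alpha) = ln(2.2) = 0.788457
N_min = 7.539559 / 0.788457 = 9.56


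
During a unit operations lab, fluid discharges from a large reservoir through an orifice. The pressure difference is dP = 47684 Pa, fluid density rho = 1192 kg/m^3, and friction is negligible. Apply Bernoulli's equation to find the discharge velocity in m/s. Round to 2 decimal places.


v = sqrt(2*dP/rho)
v = sqrt(2*47684/1192)
v = sqrt(80.006711)
v = 8.94 m/s


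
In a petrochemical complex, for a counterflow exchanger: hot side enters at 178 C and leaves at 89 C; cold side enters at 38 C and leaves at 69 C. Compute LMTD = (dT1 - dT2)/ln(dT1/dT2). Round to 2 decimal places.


dT1 = Th_in - Tc_out = 178 - 69 = 109
dT2 = Th_out - Tc_in = 89 - 38 = 51
LMTD = (dT1 - dT2) / ln(dT1/dT2)
LMTD = (109 - 51) / ln(109/51)
LMTD = 76.36 K


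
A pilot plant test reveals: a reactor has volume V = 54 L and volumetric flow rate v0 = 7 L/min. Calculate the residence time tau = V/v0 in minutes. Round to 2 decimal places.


tau = V / v0
tau = 54 / 7
tau = 7.71 min


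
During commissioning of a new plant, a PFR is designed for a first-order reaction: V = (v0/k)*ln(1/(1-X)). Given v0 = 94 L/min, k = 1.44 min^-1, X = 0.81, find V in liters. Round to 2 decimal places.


V = (v0/k) * ln(1/(1-X))
V = (94/1.44) * ln(1/(1-0.81))
V = 65.277778 * ln(5.263158)
V = 65.277778 * 1.660731
V = 108.41 L


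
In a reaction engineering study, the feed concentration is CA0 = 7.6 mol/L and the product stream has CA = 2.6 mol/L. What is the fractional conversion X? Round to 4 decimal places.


X = (CA0 - CA) / CA0
X = (7.6 - 2.6) / 7.6
X = 5.0 / 7.6
X = 0.6579


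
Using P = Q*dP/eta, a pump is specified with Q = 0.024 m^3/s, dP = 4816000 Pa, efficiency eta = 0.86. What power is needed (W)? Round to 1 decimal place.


P = Q * dP / eta
P = 0.024 * 4816000 / 0.86
P = 115584.0 / 0.86
P = 134400.0 W


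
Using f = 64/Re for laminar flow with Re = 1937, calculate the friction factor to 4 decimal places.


f = 64 / Re
f = 64 / 1937
f = 0.0330


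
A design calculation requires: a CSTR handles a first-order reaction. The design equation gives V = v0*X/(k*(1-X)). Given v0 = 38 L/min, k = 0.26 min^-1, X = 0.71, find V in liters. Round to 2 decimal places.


V = v0 * X / (k * (1 - X))
V = 38 * 0.71 / (0.26 * (1 - 0.71))
V = 26.98 / (0.26 * 0.29)
V = 26.98 / 0.0754
V = 357.82 L


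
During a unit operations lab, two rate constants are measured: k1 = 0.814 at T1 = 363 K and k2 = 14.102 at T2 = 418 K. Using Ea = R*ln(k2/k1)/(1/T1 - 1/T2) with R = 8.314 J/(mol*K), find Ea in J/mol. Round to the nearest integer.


Ea = R * ln(k2/k1) / (1/T1 - 1/T2)
ln(k2/k1) = ln(14.102/0.814) = 2.8521115
1/T1 - 1/T2 = 1/363 - 1/418 = 0.000362476439
Ea = 8.314 * 2.8521115 / 0.000362476439
Ea = 65418 J/mol


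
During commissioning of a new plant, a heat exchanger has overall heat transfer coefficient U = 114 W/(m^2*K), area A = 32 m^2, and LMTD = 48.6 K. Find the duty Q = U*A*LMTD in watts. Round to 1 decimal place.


Q = U * A * LMTD
Q = 114 * 32 * 48.6
Q = 177292.8 W


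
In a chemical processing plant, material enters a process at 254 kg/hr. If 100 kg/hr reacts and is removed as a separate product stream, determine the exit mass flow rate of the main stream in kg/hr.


Steady-state mass balance on the main outlet: F_out = F_in - F_removed
F_out = 254 - 100
F_out = 154 kg/hr


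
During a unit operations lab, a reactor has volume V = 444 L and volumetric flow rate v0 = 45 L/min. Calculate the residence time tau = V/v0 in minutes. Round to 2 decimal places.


tau = V / v0
tau = 444 / 45
tau = 9.87 min


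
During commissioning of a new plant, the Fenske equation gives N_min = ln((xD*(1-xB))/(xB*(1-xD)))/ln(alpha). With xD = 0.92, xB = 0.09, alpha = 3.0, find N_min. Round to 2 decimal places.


N_min = ln((xD*(1-xB))/(xB*(1-xD))) / ln(alpha)
Numerator inside ln: 0.8372 / 0.0072 = 116.277778
ln(116.277778) = 4.755982
ln(alpha) = ln(3.0) = 1.098612
N_min = 4.755982 / 1.098612 = 4.33


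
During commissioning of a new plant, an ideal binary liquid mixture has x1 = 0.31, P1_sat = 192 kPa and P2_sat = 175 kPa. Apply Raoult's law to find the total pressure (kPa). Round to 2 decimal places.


P = x1*P1_sat + x2*P2_sat
x2 = 1 - x1 = 1 - 0.31 = 0.69
P = 0.31*192 + 0.69*175
P = 59.52 + 120.75
P = 180.27 kPa


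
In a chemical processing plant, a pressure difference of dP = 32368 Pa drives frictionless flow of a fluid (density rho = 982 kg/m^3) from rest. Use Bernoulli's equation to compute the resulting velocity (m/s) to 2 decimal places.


v = sqrt(2*dP/rho)
v = sqrt(2*32368/982)
v = sqrt(65.922607)
v = 8.12 m/s


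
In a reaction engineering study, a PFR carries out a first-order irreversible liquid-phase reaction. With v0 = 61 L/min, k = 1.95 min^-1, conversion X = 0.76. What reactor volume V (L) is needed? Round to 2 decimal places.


V = (v0/k) * ln(1/(1-X))
V = (61/1.95) * ln(1/(1-0.76))
V = 31.282051 * ln(4.166667)
V = 31.282051 * 1.427116
V = 44.64 L


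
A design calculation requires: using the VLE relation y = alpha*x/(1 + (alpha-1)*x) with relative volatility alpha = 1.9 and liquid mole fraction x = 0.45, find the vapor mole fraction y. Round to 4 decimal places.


y = alpha*x / (1 + (alpha-1)*x)
y = 1.9*0.45 / (1 + (1.9-1)*0.45)
y = 0.855 / (1 + 0.405)
y = 0.855 / 1.405
y = 0.6085


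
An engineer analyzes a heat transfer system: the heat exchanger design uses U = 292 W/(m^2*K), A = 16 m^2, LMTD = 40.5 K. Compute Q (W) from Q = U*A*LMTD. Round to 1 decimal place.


Q = U * A * LMTD
Q = 292 * 16 * 40.5
Q = 189216.0 W


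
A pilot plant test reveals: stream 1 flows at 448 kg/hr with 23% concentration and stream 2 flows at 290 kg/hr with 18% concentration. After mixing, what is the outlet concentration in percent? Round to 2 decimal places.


Mass balance on solute: F1*x1 + F2*x2 = F3*x3
F3 = F1 + F2 = 448 + 290 = 738 kg/hr
x3 = (F1*x1 + F2*x2)/F3
x3 = (448*0.23 + 290*0.18) / 738
x3 = 21.04%


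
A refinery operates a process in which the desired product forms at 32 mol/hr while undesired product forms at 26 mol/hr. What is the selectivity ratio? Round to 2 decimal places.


S = desired product rate / undesired product rate
S = 32 / 26
S = 1.23


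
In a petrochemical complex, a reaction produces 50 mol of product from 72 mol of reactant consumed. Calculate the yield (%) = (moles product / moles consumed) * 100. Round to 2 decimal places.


Yield = (moles product / moles consumed) * 100%
Yield = (50 / 72) * 100
Yield = 0.6944 * 100
Yield = 69.44%


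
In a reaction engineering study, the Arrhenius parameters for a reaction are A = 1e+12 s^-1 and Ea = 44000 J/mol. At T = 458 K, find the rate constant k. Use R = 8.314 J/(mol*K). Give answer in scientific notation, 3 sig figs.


k = A * exp(-Ea/(R*T))
k = 1e+12 * exp(-44000 / (8.314 * 458))
k = 1e+12 * exp(-11.555192)
k = 9.59e+06


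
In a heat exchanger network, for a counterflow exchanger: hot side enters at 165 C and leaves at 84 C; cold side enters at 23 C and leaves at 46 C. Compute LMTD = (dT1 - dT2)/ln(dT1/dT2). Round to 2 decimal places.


dT1 = Th_in - Tc_out = 165 - 46 = 119
dT2 = Th_out - Tc_in = 84 - 23 = 61
LMTD = (dT1 - dT2) / ln(dT1/dT2)
LMTD = (119 - 61) / ln(119/61)
LMTD = 86.79 K


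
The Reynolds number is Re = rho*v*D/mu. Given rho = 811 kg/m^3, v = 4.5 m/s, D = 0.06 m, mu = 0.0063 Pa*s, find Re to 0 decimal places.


Re = rho * v * D / mu
Re = 811 * 4.5 * 0.06 / 0.0063
Re = 218.97 / 0.0063
Re = 34757


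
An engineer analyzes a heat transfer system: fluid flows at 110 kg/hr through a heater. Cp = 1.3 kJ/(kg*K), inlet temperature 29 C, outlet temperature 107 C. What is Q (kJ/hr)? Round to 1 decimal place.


Q = m_dot * Cp * (T2 - T1)
Q = 110 * 1.3 * (107 - 29)
Q = 110 * 1.3 * 78
Q = 11154.0 kJ/hr


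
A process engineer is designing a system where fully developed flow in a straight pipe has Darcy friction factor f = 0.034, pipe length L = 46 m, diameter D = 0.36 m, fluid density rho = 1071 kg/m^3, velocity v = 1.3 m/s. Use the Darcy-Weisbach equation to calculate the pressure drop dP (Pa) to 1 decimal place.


dP = f * (L/D) * (rho*v^2/2)
dP = 0.034 * (46/0.36) * (1071*1.3^2/2)
L/D = 127.77777778
rho*v^2/2 = 1071*1.69/2 = 904.995
dP = 0.034 * 127.77777778 * 904.995
dP = 3931.7 Pa


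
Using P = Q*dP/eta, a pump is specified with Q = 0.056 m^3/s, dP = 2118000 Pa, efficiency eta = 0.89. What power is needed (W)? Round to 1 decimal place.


P = Q * dP / eta
P = 0.056 * 2118000 / 0.89
P = 118608.0 / 0.89
P = 133267.4 W


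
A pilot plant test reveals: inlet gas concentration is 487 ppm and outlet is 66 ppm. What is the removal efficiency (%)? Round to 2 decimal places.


Efficiency = (G_in - G_out) / G_in * 100%
Efficiency = (487 - 66) / 487 * 100
Efficiency = 421 / 487 * 100
Efficiency = 86.45%


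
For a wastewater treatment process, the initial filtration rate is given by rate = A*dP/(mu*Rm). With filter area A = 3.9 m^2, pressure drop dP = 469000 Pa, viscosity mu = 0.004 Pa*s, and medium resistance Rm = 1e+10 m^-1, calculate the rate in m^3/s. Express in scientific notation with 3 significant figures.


rate = A * dP / (mu * Rm)
rate = 3.9 * 469000 / (0.004 * 1e+10)
rate = 1829100.0 / 4.000e+07
rate = 4.57e-02 m^3/s


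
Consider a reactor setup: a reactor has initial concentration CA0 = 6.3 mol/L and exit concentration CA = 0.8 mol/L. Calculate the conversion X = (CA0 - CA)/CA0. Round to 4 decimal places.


X = (CA0 - CA) / CA0
X = (6.3 - 0.8) / 6.3
X = 5.5 / 6.3
X = 0.8730


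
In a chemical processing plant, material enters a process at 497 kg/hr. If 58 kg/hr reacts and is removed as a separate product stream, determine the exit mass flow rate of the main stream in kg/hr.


Steady-state mass balance on the main outlet: F_out = F_in - F_removed
F_out = 497 - 58
F_out = 439 kg/hr


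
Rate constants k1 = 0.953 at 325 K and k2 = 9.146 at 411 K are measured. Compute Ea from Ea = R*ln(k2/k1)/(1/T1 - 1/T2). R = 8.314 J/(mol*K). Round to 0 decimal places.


Ea = R * ln(k2/k1) / (1/T1 - 1/T2)
ln(k2/k1) = ln(9.146/0.953) = 2.261457
1/T1 - 1/T2 = 1/325 - 1/411 = 0.000643833053
Ea = 8.314 * 2.261457 / 0.000643833053
Ea = 29203 J/mol


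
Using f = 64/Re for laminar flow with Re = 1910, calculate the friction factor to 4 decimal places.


f = 64 / Re
f = 64 / 1910
f = 0.0335


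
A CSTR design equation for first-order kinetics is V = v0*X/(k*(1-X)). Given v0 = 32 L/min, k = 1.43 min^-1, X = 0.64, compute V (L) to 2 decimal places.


V = v0 * X / (k * (1 - X))
V = 32 * 0.64 / (1.43 * (1 - 0.64))
V = 20.48 / (1.43 * 0.36)
V = 20.48 / 0.5148
V = 39.78 L


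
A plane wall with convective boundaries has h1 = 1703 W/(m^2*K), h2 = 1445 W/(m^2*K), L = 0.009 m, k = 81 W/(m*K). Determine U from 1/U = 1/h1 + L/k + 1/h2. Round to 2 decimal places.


1/U = 1/h1 + L/k + 1/h2
1/U = 1/1703 + 0.009/81 + 1/1445
1/U = 0.0005871991 + 0.0001111111 + 0.0006920415
1/U = 0.0013903517
U = 719.24 W/(m^2*K)


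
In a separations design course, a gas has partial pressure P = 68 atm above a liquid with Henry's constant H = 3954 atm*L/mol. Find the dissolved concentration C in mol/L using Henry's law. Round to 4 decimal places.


C = P / H
C = 68 / 3954
C = 0.0172 mol/L


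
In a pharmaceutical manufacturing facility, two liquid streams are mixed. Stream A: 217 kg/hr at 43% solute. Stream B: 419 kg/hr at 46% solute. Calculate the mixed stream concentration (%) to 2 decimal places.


Mass balance on solute: F1*x1 + F2*x2 = F3*x3
F3 = F1 + F2 = 217 + 419 = 636 kg/hr
x3 = (F1*x1 + F2*x2)/F3
x3 = (217*0.43 + 419*0.46) / 636
x3 = 44.98%


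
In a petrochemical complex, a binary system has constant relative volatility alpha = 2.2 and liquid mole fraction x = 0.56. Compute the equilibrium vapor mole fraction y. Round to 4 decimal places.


y = alpha*x / (1 + (alpha-1)*x)
y = 2.2*0.56 / (1 + (2.2-1)*0.56)
y = 1.232 / (1 + 0.672)
y = 1.232 / 1.672
y = 0.7368


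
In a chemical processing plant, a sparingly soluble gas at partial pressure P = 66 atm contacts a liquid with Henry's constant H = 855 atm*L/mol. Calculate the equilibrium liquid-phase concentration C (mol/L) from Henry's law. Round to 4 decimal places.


C = P / H
C = 66 / 855
C = 0.0772 mol/L


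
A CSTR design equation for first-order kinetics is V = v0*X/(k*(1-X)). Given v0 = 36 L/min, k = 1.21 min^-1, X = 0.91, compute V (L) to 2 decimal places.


V = v0 * X / (k * (1 - X))
V = 36 * 0.91 / (1.21 * (1 - 0.91))
V = 32.76 / (1.21 * 0.09)
V = 32.76 / 0.1089
V = 300.83 L


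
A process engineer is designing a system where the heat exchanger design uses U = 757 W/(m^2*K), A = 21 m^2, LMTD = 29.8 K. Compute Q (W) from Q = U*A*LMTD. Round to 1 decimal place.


Q = U * A * LMTD
Q = 757 * 21 * 29.8
Q = 473730.6 W


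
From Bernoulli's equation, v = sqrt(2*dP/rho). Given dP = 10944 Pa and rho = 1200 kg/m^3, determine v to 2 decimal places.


v = sqrt(2*dP/rho)
v = sqrt(2*10944/1200)
v = sqrt(18.24)
v = 4.27 m/s


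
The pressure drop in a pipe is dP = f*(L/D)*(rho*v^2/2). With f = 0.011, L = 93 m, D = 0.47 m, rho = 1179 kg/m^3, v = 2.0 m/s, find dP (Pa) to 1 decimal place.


dP = f * (L/D) * (rho*v^2/2)
dP = 0.011 * (93/0.47) * (1179*2.0^2/2)
L/D = 197.87234043
rho*v^2/2 = 1179*4.0/2 = 2358.0
dP = 0.011 * 197.87234043 * 2358.0
dP = 5132.4 Pa


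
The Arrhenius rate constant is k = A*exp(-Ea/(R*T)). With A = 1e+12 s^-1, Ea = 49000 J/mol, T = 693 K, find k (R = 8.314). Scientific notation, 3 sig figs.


k = A * exp(-Ea/(R*T))
k = 1e+12 * exp(-49000 / (8.314 * 693))
k = 1e+12 * exp(-8.504579)
k = 2.03e+08


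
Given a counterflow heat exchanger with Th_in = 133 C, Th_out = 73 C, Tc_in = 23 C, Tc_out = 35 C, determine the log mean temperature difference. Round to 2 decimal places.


dT1 = Th_in - Tc_out = 133 - 35 = 98
dT2 = Th_out - Tc_in = 73 - 23 = 50
LMTD = (dT1 - dT2) / ln(dT1/dT2)
LMTD = (98 - 50) / ln(98/50)
LMTD = 71.33 K


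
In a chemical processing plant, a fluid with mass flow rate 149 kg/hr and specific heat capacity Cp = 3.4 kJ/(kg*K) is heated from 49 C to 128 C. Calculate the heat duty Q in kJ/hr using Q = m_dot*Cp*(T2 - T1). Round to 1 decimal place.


Q = m_dot * Cp * (T2 - T1)
Q = 149 * 3.4 * (128 - 49)
Q = 149 * 3.4 * 79
Q = 40021.4 kJ/hr


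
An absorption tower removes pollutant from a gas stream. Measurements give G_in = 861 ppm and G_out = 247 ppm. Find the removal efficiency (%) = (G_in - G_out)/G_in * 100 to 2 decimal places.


Efficiency = (G_in - G_out) / G_in * 100%
Efficiency = (861 - 247) / 861 * 100
Efficiency = 614 / 861 * 100
Efficiency = 71.31%


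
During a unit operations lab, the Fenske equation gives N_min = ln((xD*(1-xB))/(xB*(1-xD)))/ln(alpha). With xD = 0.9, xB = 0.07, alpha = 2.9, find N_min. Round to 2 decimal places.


N_min = ln((xD*(1-xB))/(xB*(1-xD))) / ln(alpha)
Numerator inside ln: 0.837 / 0.007 = 119.571429
ln(119.571429) = 4.783914
ln(alpha) = ln(2.9) = 1.064711
N_min = 4.783914 / 1.064711 = 4.49


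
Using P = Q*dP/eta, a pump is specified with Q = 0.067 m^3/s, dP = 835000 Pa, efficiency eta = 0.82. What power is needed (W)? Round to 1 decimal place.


P = Q * dP / eta
P = 0.067 * 835000 / 0.82
P = 55945.0 / 0.82
P = 68225.6 W


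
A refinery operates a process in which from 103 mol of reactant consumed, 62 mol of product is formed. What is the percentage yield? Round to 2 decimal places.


Yield = (moles product / moles consumed) * 100%
Yield = (62 / 103) * 100
Yield = 0.6019 * 100
Yield = 60.19%


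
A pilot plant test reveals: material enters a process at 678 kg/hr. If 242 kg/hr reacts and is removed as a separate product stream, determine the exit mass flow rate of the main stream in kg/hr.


Steady-state mass balance on the main outlet: F_out = F_in - F_removed
F_out = 678 - 242
F_out = 436 kg/hr


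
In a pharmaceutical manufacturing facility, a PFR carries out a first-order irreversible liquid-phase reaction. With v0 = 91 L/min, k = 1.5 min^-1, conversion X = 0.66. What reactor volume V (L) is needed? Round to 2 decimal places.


V = (v0/k) * ln(1/(1-X))
V = (91/1.5) * ln(1/(1-0.66))
V = 60.666667 * ln(2.941176)
V = 60.666667 * 1.07881
V = 65.45 L


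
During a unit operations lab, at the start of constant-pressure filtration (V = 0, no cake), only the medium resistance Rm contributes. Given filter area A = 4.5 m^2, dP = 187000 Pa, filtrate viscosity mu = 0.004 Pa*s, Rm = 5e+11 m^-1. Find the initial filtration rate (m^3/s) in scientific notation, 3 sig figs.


rate = A * dP / (mu * Rm)
rate = 4.5 * 187000 / (0.004 * 5e+11)
rate = 841500.0 / 2.000e+09
rate = 4.21e-04 m^3/s


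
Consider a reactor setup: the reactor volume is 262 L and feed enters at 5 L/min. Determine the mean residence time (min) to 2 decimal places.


tau = V / v0
tau = 262 / 5
tau = 52.40 min


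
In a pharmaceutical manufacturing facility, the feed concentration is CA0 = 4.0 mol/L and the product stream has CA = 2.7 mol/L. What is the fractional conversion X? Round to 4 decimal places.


X = (CA0 - CA) / CA0
X = (4.0 - 2.7) / 4.0
X = 1.3 / 4.0
X = 0.3250


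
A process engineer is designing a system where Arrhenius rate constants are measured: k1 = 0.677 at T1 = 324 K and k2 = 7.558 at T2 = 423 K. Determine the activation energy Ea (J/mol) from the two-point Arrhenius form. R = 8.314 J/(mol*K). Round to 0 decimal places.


Ea = R * ln(k2/k1) / (1/T1 - 1/T2)
ln(k2/k1) = ln(7.558/0.677) = 2.4126906
1/T1 - 1/T2 = 1/324 - 1/423 = 0.000722353559
Ea = 8.314 * 2.4126906 / 0.000722353559
Ea = 27769 J/mol


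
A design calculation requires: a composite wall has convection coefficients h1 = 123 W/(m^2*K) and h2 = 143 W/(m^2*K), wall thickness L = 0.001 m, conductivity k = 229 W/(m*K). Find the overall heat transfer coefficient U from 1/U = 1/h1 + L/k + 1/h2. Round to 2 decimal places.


1/U = 1/h1 + L/k + 1/h2
1/U = 1/123 + 0.001/229 + 1/143
1/U = 0.0081300813 + 4.3668e-06 + 0.006993007
1/U = 0.0151274551
U = 66.10 W/(m^2*K)


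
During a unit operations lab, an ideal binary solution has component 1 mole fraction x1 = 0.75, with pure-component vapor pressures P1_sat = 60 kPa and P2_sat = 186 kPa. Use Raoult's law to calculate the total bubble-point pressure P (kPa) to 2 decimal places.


P = x1*P1_sat + x2*P2_sat
x2 = 1 - x1 = 1 - 0.75 = 0.25
P = 0.75*60 + 0.25*186
P = 45.0 + 46.5
P = 91.50 kPa


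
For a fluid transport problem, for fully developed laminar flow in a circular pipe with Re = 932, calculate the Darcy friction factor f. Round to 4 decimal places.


f = 64 / Re
f = 64 / 932
f = 0.0687


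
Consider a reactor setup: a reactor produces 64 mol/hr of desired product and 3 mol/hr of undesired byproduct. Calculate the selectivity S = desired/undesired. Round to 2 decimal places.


S = desired product rate / undesired product rate
S = 64 / 3
S = 21.33


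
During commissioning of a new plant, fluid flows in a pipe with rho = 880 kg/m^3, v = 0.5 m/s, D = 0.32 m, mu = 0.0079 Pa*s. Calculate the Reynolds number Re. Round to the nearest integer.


Re = rho * v * D / mu
Re = 880 * 0.5 * 0.32 / 0.0079
Re = 140.8 / 0.0079
Re = 17823


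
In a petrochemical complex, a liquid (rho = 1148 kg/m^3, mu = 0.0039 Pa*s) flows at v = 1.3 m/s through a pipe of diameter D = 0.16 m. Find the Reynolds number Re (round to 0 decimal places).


Re = rho * v * D / mu
Re = 1148 * 1.3 * 0.16 / 0.0039
Re = 238.784 / 0.0039
Re = 61227


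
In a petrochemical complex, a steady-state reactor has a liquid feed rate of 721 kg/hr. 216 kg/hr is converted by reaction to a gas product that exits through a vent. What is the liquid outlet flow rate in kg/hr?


Steady-state mass balance on the main outlet: F_out = F_in - F_removed
F_out = 721 - 216
F_out = 505 kg/hr


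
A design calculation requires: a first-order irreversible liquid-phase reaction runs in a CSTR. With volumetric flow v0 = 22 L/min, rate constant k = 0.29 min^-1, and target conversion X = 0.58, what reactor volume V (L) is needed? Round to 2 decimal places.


V = v0 * X / (k * (1 - X))
V = 22 * 0.58 / (0.29 * (1 - 0.58))
V = 12.76 / (0.29 * 0.42)
V = 12.76 / 0.1218
V = 104.76 L


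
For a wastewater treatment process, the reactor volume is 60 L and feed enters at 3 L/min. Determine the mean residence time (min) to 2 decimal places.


tau = V / v0
tau = 60 / 3
tau = 20.00 min


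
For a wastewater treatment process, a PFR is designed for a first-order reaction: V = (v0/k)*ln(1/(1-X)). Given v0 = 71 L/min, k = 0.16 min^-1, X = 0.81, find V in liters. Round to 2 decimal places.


V = (v0/k) * ln(1/(1-X))
V = (71/0.16) * ln(1/(1-0.81))
V = 443.75 * ln(5.263158)
V = 443.75 * 1.660731
V = 736.95 L


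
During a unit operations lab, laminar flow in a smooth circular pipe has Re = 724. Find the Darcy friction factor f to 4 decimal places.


f = 64 / Re
f = 64 / 724
f = 0.0884


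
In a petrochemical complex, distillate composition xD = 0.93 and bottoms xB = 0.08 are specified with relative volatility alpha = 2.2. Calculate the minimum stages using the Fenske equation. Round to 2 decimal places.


N_min = ln((xD*(1-xB))/(xB*(1-xD))) / ln(alpha)
Numerator inside ln: 0.8556 / 0.0056 = 152.785714
ln(152.785714) = 5.029036
ln(alpha) = ln(2.2) = 0.788457
N_min = 5.029036 / 0.788457 = 6.38


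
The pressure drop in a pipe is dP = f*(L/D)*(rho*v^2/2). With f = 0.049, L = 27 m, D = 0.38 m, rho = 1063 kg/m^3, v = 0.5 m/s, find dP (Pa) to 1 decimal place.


dP = f * (L/D) * (rho*v^2/2)
dP = 0.049 * (27/0.38) * (1063*0.5^2/2)
L/D = 71.05263158
rho*v^2/2 = 1063*0.25/2 = 132.875
dP = 0.049 * 71.05263158 * 132.875
dP = 462.6 Pa


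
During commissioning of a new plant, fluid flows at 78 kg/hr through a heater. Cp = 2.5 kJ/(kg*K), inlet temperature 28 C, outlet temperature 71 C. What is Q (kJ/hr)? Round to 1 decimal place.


Q = m_dot * Cp * (T2 - T1)
Q = 78 * 2.5 * (71 - 28)
Q = 78 * 2.5 * 43
Q = 8385.0 kJ/hr


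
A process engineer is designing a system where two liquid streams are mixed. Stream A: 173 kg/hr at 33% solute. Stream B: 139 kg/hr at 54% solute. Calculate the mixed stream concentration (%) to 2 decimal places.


Mass balance on solute: F1*x1 + F2*x2 = F3*x3
F3 = F1 + F2 = 173 + 139 = 312 kg/hr
x3 = (F1*x1 + F2*x2)/F3
x3 = (173*0.33 + 139*0.54) / 312
x3 = 42.36%


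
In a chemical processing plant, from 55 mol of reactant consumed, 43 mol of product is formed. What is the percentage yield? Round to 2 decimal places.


Yield = (moles product / moles consumed) * 100%
Yield = (43 / 55) * 100
Yield = 0.7818 * 100
Yield = 78.18%


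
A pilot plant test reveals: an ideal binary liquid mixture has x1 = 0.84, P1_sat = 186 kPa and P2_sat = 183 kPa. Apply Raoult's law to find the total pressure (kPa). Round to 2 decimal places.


P = x1*P1_sat + x2*P2_sat
x2 = 1 - x1 = 1 - 0.84 = 0.16
P = 0.84*186 + 0.16*183
P = 156.24 + 29.28
P = 185.52 kPa


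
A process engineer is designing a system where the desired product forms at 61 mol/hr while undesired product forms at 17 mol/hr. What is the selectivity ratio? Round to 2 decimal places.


S = desired product rate / undesired product rate
S = 61 / 17
S = 3.59


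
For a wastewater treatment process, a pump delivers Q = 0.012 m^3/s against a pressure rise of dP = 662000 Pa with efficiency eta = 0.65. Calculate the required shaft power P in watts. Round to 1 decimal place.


P = Q * dP / eta
P = 0.012 * 662000 / 0.65
P = 7944.0 / 0.65
P = 12221.5 W


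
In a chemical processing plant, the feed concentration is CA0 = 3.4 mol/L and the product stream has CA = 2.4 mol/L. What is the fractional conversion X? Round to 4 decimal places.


X = (CA0 - CA) / CA0
X = (3.4 - 2.4) / 3.4
X = 1.0 / 3.4
X = 0.2941


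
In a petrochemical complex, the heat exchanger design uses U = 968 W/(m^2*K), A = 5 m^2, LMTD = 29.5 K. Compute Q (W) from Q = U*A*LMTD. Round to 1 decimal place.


Q = U * A * LMTD
Q = 968 * 5 * 29.5
Q = 142780.0 W


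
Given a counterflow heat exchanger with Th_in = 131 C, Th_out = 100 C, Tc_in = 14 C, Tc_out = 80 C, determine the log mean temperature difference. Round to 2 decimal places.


dT1 = Th_in - Tc_out = 131 - 80 = 51
dT2 = Th_out - Tc_in = 100 - 14 = 86
LMTD = (dT1 - dT2) / ln(dT1/dT2)
LMTD = (51 - 86) / ln(51/86)
LMTD = 66.98 K


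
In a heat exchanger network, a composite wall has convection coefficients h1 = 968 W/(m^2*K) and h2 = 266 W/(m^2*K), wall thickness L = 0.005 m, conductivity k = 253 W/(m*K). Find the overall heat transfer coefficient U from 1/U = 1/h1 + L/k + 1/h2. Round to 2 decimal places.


1/U = 1/h1 + L/k + 1/h2
1/U = 1/968 + 0.005/253 + 1/266
1/U = 0.0010330579 + 1.97628e-05 + 0.0037593985
1/U = 0.0048122192
U = 207.80 W/(m^2*K)
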